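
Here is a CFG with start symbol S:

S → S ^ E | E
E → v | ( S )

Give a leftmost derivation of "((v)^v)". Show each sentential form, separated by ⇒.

S ⇒ E ⇒ (S) ⇒ (S^E) ⇒ (E^E) ⇒ ((S)^E) ⇒ ((E)^E) ⇒ ((v)^E) ⇒ ((v)^v)

S ⇒ E   [S → E]
E ⇒ (S)   [E → ( S )]
(S) ⇒ (S^E)   [S → S ^ E]
(S^E) ⇒ (E^E)   [S → E]
(E^E) ⇒ ((S)^E)   [E → ( S )]
((S)^E) ⇒ ((E)^E)   [S → E]
((E)^E) ⇒ ((v)^E)   [E → v]
((v)^E) ⇒ ((v)^v)   [E → v]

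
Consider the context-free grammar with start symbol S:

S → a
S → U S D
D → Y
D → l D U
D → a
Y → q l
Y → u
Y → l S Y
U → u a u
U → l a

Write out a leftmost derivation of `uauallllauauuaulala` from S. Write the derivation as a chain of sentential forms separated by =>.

S => USD => uauSD => uauaD => uaualDU => uauallDUU => uaualllDUUU => uauallllDUUUU => uauallllaUUUU => uauallllauauUUU => uauallllauauuauUU => uauallllauauuaulaU => uauallllauauuaulala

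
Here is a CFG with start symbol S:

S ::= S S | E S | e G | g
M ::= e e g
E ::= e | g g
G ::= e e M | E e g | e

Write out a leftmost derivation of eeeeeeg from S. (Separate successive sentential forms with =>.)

S => ES   [S ::= E S]
ES => eS   [E ::= e]
eS => eeG   [S ::= e G]
eeG => eeeeM   [G ::= e e M]
eeeeM => eeeeeeg   [M ::= e e g]

S => ES => eS => eeG => eeeeM => eeeeeeg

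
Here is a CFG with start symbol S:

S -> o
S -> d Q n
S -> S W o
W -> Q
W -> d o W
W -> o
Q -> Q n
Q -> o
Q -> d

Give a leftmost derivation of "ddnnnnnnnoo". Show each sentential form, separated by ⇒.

S ⇒ SWo   [S -> S W o]
SWo ⇒ dQnWo   [S -> d Q n]
dQnWo ⇒ dQnnWo   [Q -> Q n]
dQnnWo ⇒ dQnnnWo   [Q -> Q n]
dQnnnWo ⇒ dQnnnnWo   [Q -> Q n]
dQnnnnWo ⇒ dQnnnnnWo   [Q -> Q n]
dQnnnnnWo ⇒ dQnnnnnnWo   [Q -> Q n]
dQnnnnnnWo ⇒ dQnnnnnnnWo   [Q -> Q n]
dQnnnnnnnWo ⇒ ddnnnnnnnWo   [Q -> d]
ddnnnnnnnWo ⇒ ddnnnnnnnoo   [W -> o]

S⇒SWo⇒dQnWo⇒dQnnWo⇒dQnnnWo⇒dQnnnnWo⇒dQnnnnnWo⇒dQnnnnnnWo⇒dQnnnnnnnWo⇒ddnnnnnnnWo⇒ddnnnnnnnoo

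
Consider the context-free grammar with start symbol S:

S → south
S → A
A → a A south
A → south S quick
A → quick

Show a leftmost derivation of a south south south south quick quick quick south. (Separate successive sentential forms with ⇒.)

S ⇒ A ⇒ a A south ⇒ a south S quick south ⇒ a south A quick south ⇒ a south south S quick quick south ⇒ a south south A quick quick south ⇒ a south south south S quick quick quick south ⇒ a south south south south quick quick quick south

S ⇒ A   [S → A]
A ⇒ a A south   [A → a A south]
a A south ⇒ a south S quick south   [A → south S quick]
a south S quick south ⇒ a south A quick south   [S → A]
a south A quick south ⇒ a south south S quick quick south   [A → south S quick]
a south south S quick quick south ⇒ a south south A quick quick south   [S → A]
a south south A quick quick south ⇒ a south south south S quick quick quick south   [A → south S quick]
a south south south S quick quick quick south ⇒ a south south south south quick quick quick south   [S → south]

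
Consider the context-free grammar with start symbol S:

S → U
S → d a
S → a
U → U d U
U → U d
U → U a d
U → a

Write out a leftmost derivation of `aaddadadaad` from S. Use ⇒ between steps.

S⇒U⇒UdU⇒UdUdU⇒UaddUdU⇒aaddUdU⇒aaddadU⇒aaddadUad⇒aaddadUdUad⇒aaddadadUad⇒aaddadadaad

S ⇒ U   [S → U]
U ⇒ UdU   [U → U d U]
UdU ⇒ UdUdU   [U → U d U]
UdUdU ⇒ UaddUdU   [U → U a d]
UaddUdU ⇒ aaddUdU   [U → a]
aaddUdU ⇒ aaddadU   [U → a]
aaddadU ⇒ aaddadUad   [U → U a d]
aaddadUad ⇒ aaddadUdUad   [U → U d U]
aaddadUdUad ⇒ aaddadadUad   [U → a]
aaddadadUad ⇒ aaddadadaad   [U → a]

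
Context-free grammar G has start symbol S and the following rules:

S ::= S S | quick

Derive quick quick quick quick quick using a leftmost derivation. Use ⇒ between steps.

S ⇒ S S ⇒ quick S ⇒ quick S S ⇒ quick quick S ⇒ quick quick S S ⇒ quick quick S S S ⇒ quick quick quick S S ⇒ quick quick quick quick S ⇒ quick quick quick quick quick

S ⇒ S S   [S ::= S S]
S S ⇒ quick S   [S ::= quick]
quick S ⇒ quick S S   [S ::= S S]
quick S S ⇒ quick quick S   [S ::= quick]
quick quick S ⇒ quick quick S S   [S ::= S S]
quick quick S S ⇒ quick quick S S S   [S ::= S S]
quick quick S S S ⇒ quick quick quick S S   [S ::= quick]
quick quick quick S S ⇒ quick quick quick quick S   [S ::= quick]
quick quick quick quick S ⇒ quick quick quick quick quick   [S ::= quick]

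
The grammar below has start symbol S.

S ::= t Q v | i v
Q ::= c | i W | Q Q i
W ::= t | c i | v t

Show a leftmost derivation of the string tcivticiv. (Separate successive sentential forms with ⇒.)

S⇒tQv⇒tQQiv⇒tQQiQiv⇒tcQiQiv⇒tciWiQiv⇒tcivtiQiv⇒tcivticiv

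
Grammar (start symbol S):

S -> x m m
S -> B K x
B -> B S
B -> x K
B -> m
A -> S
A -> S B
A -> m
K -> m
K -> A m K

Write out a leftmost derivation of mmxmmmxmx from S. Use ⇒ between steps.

S ⇒ BKx ⇒ BSKx ⇒ mSKx ⇒ mBKxKx ⇒ mBSKxKx ⇒ mmSKxKx ⇒ mmxmmKxKx ⇒ mmxmmmxKx ⇒ mmxmmmxmx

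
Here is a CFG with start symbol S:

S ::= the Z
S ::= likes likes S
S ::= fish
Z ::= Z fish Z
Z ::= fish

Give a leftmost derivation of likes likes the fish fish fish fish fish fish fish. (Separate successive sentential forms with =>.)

S => likes likes S => likes likes the Z => likes likes the Z fish Z => likes likes the Z fish Z fish Z => likes likes the fish fish Z fish Z => likes likes the fish fish fish fish Z => likes likes the fish fish fish fish Z fish Z => likes likes the fish fish fish fish fish fish Z => likes likes the fish fish fish fish fish fish fish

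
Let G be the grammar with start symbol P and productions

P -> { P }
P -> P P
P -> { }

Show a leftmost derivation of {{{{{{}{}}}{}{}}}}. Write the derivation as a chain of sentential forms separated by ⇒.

P ⇒ {P}   [P -> { P }]
{P} ⇒ {{P}}   [P -> { P }]
{{P}} ⇒ {{{P}}}   [P -> { P }]
{{{P}}} ⇒ {{{PP}}}   [P -> P P]
{{{PP}}} ⇒ {{{PPP}}}   [P -> P P]
{{{PPP}}} ⇒ {{{{P}PP}}}   [P -> { P }]
{{{{P}PP}}} ⇒ {{{{{P}}PP}}}   [P -> { P }]
{{{{{P}}PP}}} ⇒ {{{{{PP}}PP}}}   [P -> P P]
{{{{{PP}}PP}}} ⇒ {{{{{{}P}}PP}}}   [P -> { }]
{{{{{{}P}}PP}}} ⇒ {{{{{{}{}}}PP}}}   [P -> { }]
{{{{{{}{}}}PP}}} ⇒ {{{{{{}{}}}{}P}}}   [P -> { }]
{{{{{{}{}}}{}P}}} ⇒ {{{{{{}{}}}{}{}}}}   [P -> { }]

P ⇒ {P} ⇒ {{P}} ⇒ {{{P}}} ⇒ {{{PP}}} ⇒ {{{PPP}}} ⇒ {{{{P}PP}}} ⇒ {{{{{P}}PP}}} ⇒ {{{{{PP}}PP}}} ⇒ {{{{{{}P}}PP}}} ⇒ {{{{{{}{}}}PP}}} ⇒ {{{{{{}{}}}{}P}}} ⇒ {{{{{{}{}}}{}{}}}}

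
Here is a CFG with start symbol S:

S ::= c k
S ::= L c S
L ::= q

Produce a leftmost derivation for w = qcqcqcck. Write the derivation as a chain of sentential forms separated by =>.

S => LcS => qcS => qcLcS => qcqcS => qcqcLcS => qcqcqcS => qcqcqcck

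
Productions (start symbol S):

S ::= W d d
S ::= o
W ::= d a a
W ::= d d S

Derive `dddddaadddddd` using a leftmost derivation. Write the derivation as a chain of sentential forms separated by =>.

S => Wdd => ddSdd => ddWdddd => ddddSdddd => ddddWdddddd => dddddaadddddd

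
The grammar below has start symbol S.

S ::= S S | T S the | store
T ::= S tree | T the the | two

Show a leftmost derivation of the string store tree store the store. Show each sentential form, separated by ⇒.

S ⇒ S S   [S ::= S S]
S S ⇒ T S the S   [S ::= T S the]
T S the S ⇒ S tree S the S   [T ::= S tree]
S tree S the S ⇒ store tree S the S   [S ::= store]
store tree S the S ⇒ store tree store the S   [S ::= store]
store tree store the S ⇒ store tree store the store   [S ::= store]

S ⇒ S S ⇒ T S the S ⇒ S tree S the S ⇒ store tree S the S ⇒ store tree store the S ⇒ store tree store the store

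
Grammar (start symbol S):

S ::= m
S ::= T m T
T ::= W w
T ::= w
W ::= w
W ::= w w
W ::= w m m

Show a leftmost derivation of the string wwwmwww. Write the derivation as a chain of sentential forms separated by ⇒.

S ⇒ TmT ⇒ WwmT ⇒ wwwmT ⇒ wwwmWw ⇒ wwwmwww

S ⇒ TmT   [S ::= T m T]
TmT ⇒ WwmT   [T ::= W w]
WwmT ⇒ wwwmT   [W ::= w w]
wwwmT ⇒ wwwmWw   [T ::= W w]
wwwmWw ⇒ wwwmwww   [W ::= w w]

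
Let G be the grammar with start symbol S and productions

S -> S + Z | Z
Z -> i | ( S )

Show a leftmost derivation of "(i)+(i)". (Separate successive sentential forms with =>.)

S=>S+Z=>Z+Z=>(S)+Z=>(Z)+Z=>(i)+Z=>(i)+(S)=>(i)+(Z)=>(i)+(i)

S => S+Z   [S -> S + Z]
S+Z => Z+Z   [S -> Z]
Z+Z => (S)+Z   [Z -> ( S )]
(S)+Z => (Z)+Z   [S -> Z]
(Z)+Z => (i)+Z   [Z -> i]
(i)+Z => (i)+(S)   [Z -> ( S )]
(i)+(S) => (i)+(Z)   [S -> Z]
(i)+(Z) => (i)+(i)   [Z -> i]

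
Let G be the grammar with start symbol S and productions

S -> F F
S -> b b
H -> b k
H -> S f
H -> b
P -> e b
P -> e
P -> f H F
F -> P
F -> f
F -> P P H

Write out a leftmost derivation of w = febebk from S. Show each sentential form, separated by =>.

S => FF => fF => fPPH => febPH => febeH => febebk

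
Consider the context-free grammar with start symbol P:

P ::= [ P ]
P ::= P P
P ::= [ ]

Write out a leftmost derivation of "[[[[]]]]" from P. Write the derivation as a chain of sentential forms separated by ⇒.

P ⇒ [P]   [P ::= [ P ]]
[P] ⇒ [[P]]   [P ::= [ P ]]
[[P]] ⇒ [[[P]]]   [P ::= [ P ]]
[[[P]]] ⇒ [[[[]]]]   [P ::= [ ]]

P ⇒ [P] ⇒ [[P]] ⇒ [[[P]]] ⇒ [[[[]]]]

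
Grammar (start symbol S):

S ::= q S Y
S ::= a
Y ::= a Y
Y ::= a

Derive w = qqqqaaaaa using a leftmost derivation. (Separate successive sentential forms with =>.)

S => qSY => qqSYY => qqqSYYY => qqqqSYYYY => qqqqaYYYY => qqqqaaYYY => qqqqaaaYY => qqqqaaaaY => qqqqaaaaa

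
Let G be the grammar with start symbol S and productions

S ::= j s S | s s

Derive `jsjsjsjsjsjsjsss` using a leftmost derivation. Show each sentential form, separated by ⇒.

S ⇒ jsS   [S ::= j s S]
jsS ⇒ jsjsS   [S ::= j s S]
jsjsS ⇒ jsjsjsS   [S ::= j s S]
jsjsjsS ⇒ jsjsjsjsS   [S ::= j s S]
jsjsjsjsS ⇒ jsjsjsjsjsS   [S ::= j s S]
jsjsjsjsjsS ⇒ jsjsjsjsjsjsS   [S ::= j s S]
jsjsjsjsjsjsS ⇒ jsjsjsjsjsjsjsS   [S ::= j s S]
jsjsjsjsjsjsjsS ⇒ jsjsjsjsjsjsjsss   [S ::= s s]

S⇒jsS⇒jsjsS⇒jsjsjsS⇒jsjsjsjsS⇒jsjsjsjsjsS⇒jsjsjsjsjsjsS⇒jsjsjsjsjsjsjsS⇒jsjsjsjsjsjsjsss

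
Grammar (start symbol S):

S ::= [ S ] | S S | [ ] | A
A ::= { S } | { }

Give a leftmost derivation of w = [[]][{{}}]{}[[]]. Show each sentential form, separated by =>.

S => SS   [S ::= S S]
SS => SSS   [S ::= S S]
SSS => SSSS   [S ::= S S]
SSSS => [S]SSS   [S ::= [ S ]]
[S]SSS => [[]]SSS   [S ::= [ ]]
[[]]SSS => [[]][S]SS   [S ::= [ S ]]
[[]][S]SS => [[]][A]SS   [S ::= A]
[[]][A]SS => [[]][{S}]SS   [A ::= { S }]
[[]][{S}]SS => [[]][{A}]SS   [S ::= A]
[[]][{A}]SS => [[]][{{}}]SS   [A ::= { }]
[[]][{{}}]SS => [[]][{{}}]AS   [S ::= A]
[[]][{{}}]AS => [[]][{{}}]{}S   [A ::= { }]
[[]][{{}}]{}S => [[]][{{}}]{}[S]   [S ::= [ S ]]
[[]][{{}}]{}[S] => [[]][{{}}]{}[[]]   [S ::= [ ]]

S=>SS=>SSS=>SSSS=>[S]SSS=>[[]]SSS=>[[]][S]SS=>[[]][A]SS=>[[]][{S}]SS=>[[]][{A}]SS=>[[]][{{}}]SS=>[[]][{{}}]AS=>[[]][{{}}]{}S=>[[]][{{}}]{}[S]=>[[]][{{}}]{}[[]]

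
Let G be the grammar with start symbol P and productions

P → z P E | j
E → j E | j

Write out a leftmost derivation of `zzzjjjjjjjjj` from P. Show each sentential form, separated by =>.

P => zPE   [P → z P E]
zPE => zzPEE   [P → z P E]
zzPEE => zzzPEEE   [P → z P E]
zzzPEEE => zzzjEEE   [P → j]
zzzjEEE => zzzjjEEE   [E → j E]
zzzjjEEE => zzzjjjEEE   [E → j E]
zzzjjjEEE => zzzjjjjEEE   [E → j E]
zzzjjjjEEE => zzzjjjjjEEE   [E → j E]
zzzjjjjjEEE => zzzjjjjjjEE   [E → j]
zzzjjjjjjEE => zzzjjjjjjjE   [E → j]
zzzjjjjjjjE => zzzjjjjjjjjE   [E → j E]
zzzjjjjjjjjE => zzzjjjjjjjjj   [E → j]

P => zPE => zzPEE => zzzPEEE => zzzjEEE => zzzjjEEE => zzzjjjEEE => zzzjjjjEEE => zzzjjjjjEEE => zzzjjjjjjEE => zzzjjjjjjjE => zzzjjjjjjjjE => zzzjjjjjjjjj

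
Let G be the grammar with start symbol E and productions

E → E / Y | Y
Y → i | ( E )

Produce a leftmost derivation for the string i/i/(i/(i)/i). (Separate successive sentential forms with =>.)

E => E/Y   [E → E / Y]
E/Y => E/Y/Y   [E → E / Y]
E/Y/Y => Y/Y/Y   [E → Y]
Y/Y/Y => i/Y/Y   [Y → i]
i/Y/Y => i/i/Y   [Y → i]
i/i/Y => i/i/(E)   [Y → ( E )]
i/i/(E) => i/i/(E/Y)   [E → E / Y]
i/i/(E/Y) => i/i/(E/Y/Y)   [E → E / Y]
i/i/(E/Y/Y) => i/i/(Y/Y/Y)   [E → Y]
i/i/(Y/Y/Y) => i/i/(i/Y/Y)   [Y → i]
i/i/(i/Y/Y) => i/i/(i/(E)/Y)   [Y → ( E )]
i/i/(i/(E)/Y) => i/i/(i/(Y)/Y)   [E → Y]
i/i/(i/(Y)/Y) => i/i/(i/(i)/Y)   [Y → i]
i/i/(i/(i)/Y) => i/i/(i/(i)/i)   [Y → i]

E => E/Y => E/Y/Y => Y/Y/Y => i/Y/Y => i/i/Y => i/i/(E) => i/i/(E/Y) => i/i/(E/Y/Y) => i/i/(Y/Y/Y) => i/i/(i/Y/Y) => i/i/(i/(E)/Y) => i/i/(i/(Y)/Y) => i/i/(i/(i)/Y) => i/i/(i/(i)/i)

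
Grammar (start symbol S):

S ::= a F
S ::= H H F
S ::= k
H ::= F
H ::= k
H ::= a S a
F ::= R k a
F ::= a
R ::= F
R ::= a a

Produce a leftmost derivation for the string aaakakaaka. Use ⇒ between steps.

S⇒HHF⇒aSaHF⇒aaFaHF⇒aaRkaaHF⇒aaFkaaHF⇒aaRkakaaHF⇒aaFkakaaHF⇒aaakakaaHF⇒aaakakaakF⇒aaakakaaka

S ⇒ HHF   [S ::= H H F]
HHF ⇒ aSaHF   [H ::= a S a]
aSaHF ⇒ aaFaHF   [S ::= a F]
aaFaHF ⇒ aaRkaaHF   [F ::= R k a]
aaRkaaHF ⇒ aaFkaaHF   [R ::= F]
aaFkaaHF ⇒ aaRkakaaHF   [F ::= R k a]
aaRkakaaHF ⇒ aaFkakaaHF   [R ::= F]
aaFkakaaHF ⇒ aaakakaaHF   [F ::= a]
aaakakaaHF ⇒ aaakakaakF   [H ::= k]
aaakakaakF ⇒ aaakakaaka   [F ::= a]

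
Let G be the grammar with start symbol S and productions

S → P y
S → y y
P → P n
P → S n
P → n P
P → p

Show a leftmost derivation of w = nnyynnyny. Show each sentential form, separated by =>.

S => Py => nPy => nnPy => nnSny => nnPyny => nnPnyny => nnSnnyny => nnyynnyny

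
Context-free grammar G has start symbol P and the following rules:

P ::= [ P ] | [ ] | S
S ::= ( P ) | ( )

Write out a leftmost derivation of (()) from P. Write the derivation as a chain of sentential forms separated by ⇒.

P ⇒ S   [P ::= S]
S ⇒ (P)   [S ::= ( P )]
(P) ⇒ (S)   [P ::= S]
(S) ⇒ (())   [S ::= ( )]

P ⇒ S ⇒ (P) ⇒ (S) ⇒ (())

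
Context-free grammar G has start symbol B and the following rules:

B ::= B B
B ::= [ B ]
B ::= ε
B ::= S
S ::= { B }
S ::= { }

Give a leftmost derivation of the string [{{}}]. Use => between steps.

B => [B] => [BB] => [BBB] => [BBBB] => [SBBB] => [{B}BBB] => [{S}BBB] => [{{B}}BBB] => [{{}}BBB] => [{{}}BB] => [{{}}B] => [{{}}]

B => [B]   [B ::= [ B ]]
[B] => [BB]   [B ::= B B]
[BB] => [BBB]   [B ::= B B]
[BBB] => [BBBB]   [B ::= B B]
[BBBB] => [SBBB]   [B ::= S]
[SBBB] => [{B}BBB]   [S ::= { B }]
[{B}BBB] => [{S}BBB]   [B ::= S]
[{S}BBB] => [{{B}}BBB]   [S ::= { B }]
[{{B}}BBB] => [{{}}BBB]   [B ::= ε]
[{{}}BBB] => [{{}}BB]   [B ::= ε]
[{{}}BB] => [{{}}B]   [B ::= ε]
[{{}}B] => [{{}}]   [B ::= ε]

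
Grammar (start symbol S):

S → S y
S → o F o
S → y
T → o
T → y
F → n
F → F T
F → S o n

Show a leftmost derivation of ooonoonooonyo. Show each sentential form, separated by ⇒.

S ⇒ oFo   [S → o F o]
oFo ⇒ oFTo   [F → F T]
oFTo ⇒ oSonTo   [F → S o n]
oSonTo ⇒ ooFoonTo   [S → o F o]
ooFoonTo ⇒ ooFToonTo   [F → F T]
ooFToonTo ⇒ ooSonToonTo   [F → S o n]
ooSonToonTo ⇒ oooFoonToonTo   [S → o F o]
oooFoonToonTo ⇒ ooonoonToonTo   [F → n]
ooonoonToonTo ⇒ ooonoonooonTo   [T → o]
ooonoonooonTo ⇒ ooonoonooonyo   [T → y]

S ⇒ oFo ⇒ oFTo ⇒ oSonTo ⇒ ooFoonTo ⇒ ooFToonTo ⇒ ooSonToonTo ⇒ oooFoonToonTo ⇒ ooonoonToonTo ⇒ ooonoonooonTo ⇒ ooonoonooonyo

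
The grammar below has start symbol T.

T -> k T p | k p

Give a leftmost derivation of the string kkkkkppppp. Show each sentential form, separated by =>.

T => kTp   [T -> k T p]
kTp => kkTpp   [T -> k T p]
kkTpp => kkkTppp   [T -> k T p]
kkkTppp => kkkkTpppp   [T -> k T p]
kkkkTpppp => kkkkkppppp   [T -> k p]

T=>kTp=>kkTpp=>kkkTppp=>kkkkTpppp=>kkkkkppppp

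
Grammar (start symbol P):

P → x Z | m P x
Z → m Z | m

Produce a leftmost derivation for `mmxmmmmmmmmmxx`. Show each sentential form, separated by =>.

P => mPx => mmPxx => mmxZxx => mmxmZxx => mmxmmZxx => mmxmmmZxx => mmxmmmmZxx => mmxmmmmmZxx => mmxmmmmmmZxx => mmxmmmmmmmZxx => mmxmmmmmmmmZxx => mmxmmmmmmmmmxx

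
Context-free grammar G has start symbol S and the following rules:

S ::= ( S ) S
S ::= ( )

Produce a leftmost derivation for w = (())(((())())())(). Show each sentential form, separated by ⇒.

S ⇒ (S)S ⇒ (())S ⇒ (())(S)S ⇒ (())((S)S)S ⇒ (())(((S)S)S)S ⇒ (())(((())S)S)S ⇒ (())(((())())S)S ⇒ (())(((())())())S ⇒ (())(((())())())()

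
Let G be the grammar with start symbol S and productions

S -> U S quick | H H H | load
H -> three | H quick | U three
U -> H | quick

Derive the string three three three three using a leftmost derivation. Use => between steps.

S => H H H   [S -> H H H]
H H H => three H H   [H -> three]
three H H => three U three H   [H -> U three]
three U three H => three H three H   [U -> H]
three H three H => three three three H   [H -> three]
three three three H => three three three three   [H -> three]

S => H H H => three H H => three U three H => three H three H => three three three H => three three three three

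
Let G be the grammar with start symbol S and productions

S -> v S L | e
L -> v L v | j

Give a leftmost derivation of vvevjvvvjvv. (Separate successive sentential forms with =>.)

S => vSL   [S -> v S L]
vSL => vvSLL   [S -> v S L]
vvSLL => vveLL   [S -> e]
vveLL => vvevLvL   [L -> v L v]
vvevLvL => vvevjvL   [L -> j]
vvevjvL => vvevjvvLv   [L -> v L v]
vvevjvvLv => vvevjvvvLvv   [L -> v L v]
vvevjvvvLvv => vvevjvvvjvv   [L -> j]

S=>vSL=>vvSLL=>vveLL=>vvevLvL=>vvevjvL=>vvevjvvLv=>vvevjvvvLvv=>vvevjvvvjvv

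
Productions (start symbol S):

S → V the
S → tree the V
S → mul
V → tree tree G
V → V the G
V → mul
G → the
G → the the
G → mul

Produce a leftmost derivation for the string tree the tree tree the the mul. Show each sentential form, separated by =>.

S => tree the V => tree the V the G => tree the tree tree G the G => tree the tree tree the the G => tree the tree tree the the mul

S => tree the V   [S → tree the V]
tree the V => tree the V the G   [V → V the G]
tree the V the G => tree the tree tree G the G   [V → tree tree G]
tree the tree tree G the G => tree the tree tree the the G   [G → the]
tree the tree tree the the G => tree the tree tree the the mul   [G → mul]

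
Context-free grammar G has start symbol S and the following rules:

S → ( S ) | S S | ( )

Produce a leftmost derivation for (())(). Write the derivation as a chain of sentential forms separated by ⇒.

S ⇒ SS   [S → S S]
SS ⇒ (S)S   [S → ( S )]
(S)S ⇒ (())S   [S → ( )]
(())S ⇒ (())()   [S → ( )]

S ⇒ SS ⇒ (S)S ⇒ (())S ⇒ (())()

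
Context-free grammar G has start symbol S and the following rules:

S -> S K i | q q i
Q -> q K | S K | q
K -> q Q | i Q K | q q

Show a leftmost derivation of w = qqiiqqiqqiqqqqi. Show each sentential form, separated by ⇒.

S⇒SKi⇒qqiKi⇒qqiiQKi⇒qqiiSKKi⇒qqiiSKiKKi⇒qqiiqqiKiKKi⇒qqiiqqiqqiKKi⇒qqiiqqiqqiqqKi⇒qqiiqqiqqiqqqqi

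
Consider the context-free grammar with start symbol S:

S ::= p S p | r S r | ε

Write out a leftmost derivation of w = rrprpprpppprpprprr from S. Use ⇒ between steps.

S⇒rSr⇒rrSrr⇒rrpSprr⇒rrprSrprr⇒rrprpSprprr⇒rrprppSpprprr⇒rrprpprSrpprprr⇒rrprpprpSprpprprr⇒rrprpprppSpprpprprr⇒rrprpprpppprpprprr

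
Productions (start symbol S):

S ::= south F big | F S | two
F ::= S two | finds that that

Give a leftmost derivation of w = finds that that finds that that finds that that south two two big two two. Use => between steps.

S => F S => finds that that S => finds that that F S => finds that that finds that that S => finds that that finds that that F S => finds that that finds that that finds that that S => finds that that finds that that finds that that F S => finds that that finds that that finds that that S two S => finds that that finds that that finds that that south F big two S => finds that that finds that that finds that that south S two big two S => finds that that finds that that finds that that south two two big two S => finds that that finds that that finds that that south two two big two two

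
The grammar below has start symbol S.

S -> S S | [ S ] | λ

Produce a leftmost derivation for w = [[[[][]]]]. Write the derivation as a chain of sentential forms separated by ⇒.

S⇒[S]⇒[SS]⇒[[S]S]⇒[[[S]]S]⇒[[[SS]]S]⇒[[[SSS]]S]⇒[[[[S]SS]]S]⇒[[[[]SS]]S]⇒[[[[][S]S]]S]⇒[[[[][]S]]S]⇒[[[[][]]]S]⇒[[[[][]]]]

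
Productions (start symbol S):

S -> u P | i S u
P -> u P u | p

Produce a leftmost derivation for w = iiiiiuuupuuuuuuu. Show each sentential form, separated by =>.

S => iSu   [S -> i S u]
iSu => iiSuu   [S -> i S u]
iiSuu => iiiSuuu   [S -> i S u]
iiiSuuu => iiiiSuuuu   [S -> i S u]
iiiiSuuuu => iiiiiSuuuuu   [S -> i S u]
iiiiiSuuuuu => iiiiiuPuuuuu   [S -> u P]
iiiiiuPuuuuu => iiiiiuuPuuuuuu   [P -> u P u]
iiiiiuuPuuuuuu => iiiiiuuuPuuuuuuu   [P -> u P u]
iiiiiuuuPuuuuuuu => iiiiiuuupuuuuuuu   [P -> p]

S => iSu => iiSuu => iiiSuuu => iiiiSuuuu => iiiiiSuuuuu => iiiiiuPuuuuu => iiiiiuuPuuuuuu => iiiiiuuuPuuuuuuu => iiiiiuuupuuuuuuu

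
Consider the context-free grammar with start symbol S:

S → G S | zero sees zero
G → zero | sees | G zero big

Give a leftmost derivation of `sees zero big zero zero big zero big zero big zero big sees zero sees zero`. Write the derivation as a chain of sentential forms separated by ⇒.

S ⇒ G S ⇒ G zero big S ⇒ sees zero big S ⇒ sees zero big G S ⇒ sees zero big G zero big S ⇒ sees zero big G zero big zero big S ⇒ sees zero big G zero big zero big zero big S ⇒ sees zero big G zero big zero big zero big zero big S ⇒ sees zero big zero zero big zero big zero big zero big S ⇒ sees zero big zero zero big zero big zero big zero big G S ⇒ sees zero big zero zero big zero big zero big zero big sees S ⇒ sees zero big zero zero big zero big zero big zero big sees zero sees zero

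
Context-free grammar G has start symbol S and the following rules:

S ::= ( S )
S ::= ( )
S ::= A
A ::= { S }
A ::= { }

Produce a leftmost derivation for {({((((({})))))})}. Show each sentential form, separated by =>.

S => A   [S ::= A]
A => {S}   [A ::= { S }]
{S} => {(S)}   [S ::= ( S )]
{(S)} => {(A)}   [S ::= A]
{(A)} => {({S})}   [A ::= { S }]
{({S})} => {({(S)})}   [S ::= ( S )]
{({(S)})} => {({((S))})}   [S ::= ( S )]
{({((S))})} => {({(((S)))})}   [S ::= ( S )]
{({(((S)))})} => {({((((S))))})}   [S ::= ( S )]
{({((((S))))})} => {({(((((S)))))})}   [S ::= ( S )]
{({(((((S)))))})} => {({(((((A)))))})}   [S ::= A]
{({(((((A)))))})} => {({((((({})))))})}   [A ::= { }]

S => A => {S} => {(S)} => {(A)} => {({S})} => {({(S)})} => {({((S))})} => {({(((S)))})} => {({((((S))))})} => {({(((((S)))))})} => {({(((((A)))))})} => {({((((({})))))})}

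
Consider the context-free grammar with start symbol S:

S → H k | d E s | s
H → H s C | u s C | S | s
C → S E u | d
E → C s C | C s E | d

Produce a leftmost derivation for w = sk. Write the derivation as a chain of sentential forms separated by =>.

S => Hk => Sk => sk

S => Hk   [S → H k]
Hk => Sk   [H → S]
Sk => sk   [S → s]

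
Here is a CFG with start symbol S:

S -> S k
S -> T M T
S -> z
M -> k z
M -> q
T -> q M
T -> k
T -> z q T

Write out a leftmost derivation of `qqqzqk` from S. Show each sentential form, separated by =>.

S=>TMT=>qMMT=>qqMT=>qqqT=>qqqzqT=>qqqzqk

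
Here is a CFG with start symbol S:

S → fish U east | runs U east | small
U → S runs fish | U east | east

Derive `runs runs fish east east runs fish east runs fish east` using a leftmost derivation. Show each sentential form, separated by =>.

S => runs U east => runs S runs fish east => runs runs U east runs fish east => runs runs S runs fish east runs fish east => runs runs fish U east runs fish east runs fish east => runs runs fish east east runs fish east runs fish east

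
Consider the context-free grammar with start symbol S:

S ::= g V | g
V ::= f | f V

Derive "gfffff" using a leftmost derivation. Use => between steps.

S=>gV=>gfV=>gffV=>gfffV=>gffffV=>gfffff

S => gV   [S ::= g V]
gV => gfV   [V ::= f V]
gfV => gffV   [V ::= f V]
gffV => gfffV   [V ::= f V]
gfffV => gffffV   [V ::= f V]
gffffV => gfffff   [V ::= f]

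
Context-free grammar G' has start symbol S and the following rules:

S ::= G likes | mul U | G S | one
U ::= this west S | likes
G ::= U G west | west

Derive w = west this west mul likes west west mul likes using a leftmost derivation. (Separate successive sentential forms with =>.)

S => G S => west S => west G S => west U G west S => west this west S G west S => west this west mul U G west S => west this west mul likes G west S => west this west mul likes west west S => west this west mul likes west west mul U => west this west mul likes west west mul likes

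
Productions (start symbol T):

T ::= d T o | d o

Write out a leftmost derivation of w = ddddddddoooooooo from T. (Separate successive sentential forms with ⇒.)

T⇒dTo⇒ddToo⇒dddTooo⇒ddddToooo⇒dddddTooooo⇒ddddddToooooo⇒dddddddTooooooo⇒ddddddddoooooooo

T ⇒ dTo   [T ::= d T o]
dTo ⇒ ddToo   [T ::= d T o]
ddToo ⇒ dddTooo   [T ::= d T o]
dddTooo ⇒ ddddToooo   [T ::= d T o]
ddddToooo ⇒ dddddTooooo   [T ::= d T o]
dddddTooooo ⇒ ddddddToooooo   [T ::= d T o]
ddddddToooooo ⇒ dddddddTooooooo   [T ::= d T o]
dddddddTooooooo ⇒ ddddddddoooooooo   [T ::= d o]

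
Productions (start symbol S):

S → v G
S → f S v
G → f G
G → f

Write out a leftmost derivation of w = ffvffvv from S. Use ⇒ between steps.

S ⇒ fSv   [S → f S v]
fSv ⇒ ffSvv   [S → f S v]
ffSvv ⇒ ffvGvv   [S → v G]
ffvGvv ⇒ ffvfGvv   [G → f G]
ffvfGvv ⇒ ffvffvv   [G → f]

S ⇒ fSv ⇒ ffSvv ⇒ ffvGvv ⇒ ffvfGvv ⇒ ffvffvv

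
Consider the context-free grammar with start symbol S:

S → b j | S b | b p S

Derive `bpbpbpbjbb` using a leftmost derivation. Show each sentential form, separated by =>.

S => bpS   [S → b p S]
bpS => bpbpS   [S → b p S]
bpbpS => bpbpbpS   [S → b p S]
bpbpbpS => bpbpbpSb   [S → S b]
bpbpbpSb => bpbpbpSbb   [S → S b]
bpbpbpSbb => bpbpbpbjbb   [S → b j]

S=>bpS=>bpbpS=>bpbpbpS=>bpbpbpSb=>bpbpbpSbb=>bpbpbpbjbb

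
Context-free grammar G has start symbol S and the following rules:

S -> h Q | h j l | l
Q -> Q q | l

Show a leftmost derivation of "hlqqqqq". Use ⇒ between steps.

S ⇒ hQ   [S -> h Q]
hQ ⇒ hQq   [Q -> Q q]
hQq ⇒ hQqq   [Q -> Q q]
hQqq ⇒ hQqqq   [Q -> Q q]
hQqqq ⇒ hQqqqq   [Q -> Q q]
hQqqqq ⇒ hQqqqqq   [Q -> Q q]
hQqqqqq ⇒ hlqqqqq   [Q -> l]

S⇒hQ⇒hQq⇒hQqq⇒hQqqq⇒hQqqqq⇒hQqqqqq⇒hlqqqqq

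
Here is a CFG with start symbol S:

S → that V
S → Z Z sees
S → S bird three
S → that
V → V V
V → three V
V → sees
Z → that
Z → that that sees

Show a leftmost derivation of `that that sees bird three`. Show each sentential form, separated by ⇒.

S ⇒ S bird three ⇒ Z Z sees bird three ⇒ that Z sees bird three ⇒ that that sees bird three

S ⇒ S bird three   [S → S bird three]
S bird three ⇒ Z Z sees bird three   [S → Z Z sees]
Z Z sees bird three ⇒ that Z sees bird three   [Z → that]
that Z sees bird three ⇒ that that sees bird three   [Z → that]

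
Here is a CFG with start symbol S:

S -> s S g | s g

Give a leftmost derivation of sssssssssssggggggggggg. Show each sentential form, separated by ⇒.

S ⇒ sSg   [S -> s S g]
sSg ⇒ ssSgg   [S -> s S g]
ssSgg ⇒ sssSggg   [S -> s S g]
sssSggg ⇒ ssssSgggg   [S -> s S g]
ssssSgggg ⇒ sssssSggggg   [S -> s S g]
sssssSggggg ⇒ ssssssSgggggg   [S -> s S g]
ssssssSgggggg ⇒ sssssssSggggggg   [S -> s S g]
sssssssSggggggg ⇒ ssssssssSgggggggg   [S -> s S g]
ssssssssSgggggggg ⇒ sssssssssSggggggggg   [S -> s S g]
sssssssssSggggggggg ⇒ ssssssssssSgggggggggg   [S -> s S g]
ssssssssssSgggggggggg ⇒ sssssssssssggggggggggg   [S -> s g]

S ⇒ sSg ⇒ ssSgg ⇒ sssSggg ⇒ ssssSgggg ⇒ sssssSggggg ⇒ ssssssSgggggg ⇒ sssssssSggggggg ⇒ ssssssssSgggggggg ⇒ sssssssssSggggggggg ⇒ ssssssssssSgggggggggg ⇒ sssssssssssggggggggggg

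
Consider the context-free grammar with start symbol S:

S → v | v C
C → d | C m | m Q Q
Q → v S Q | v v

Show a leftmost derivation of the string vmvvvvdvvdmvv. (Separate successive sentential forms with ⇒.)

S ⇒ vC   [S → v C]
vC ⇒ vmQQ   [C → m Q Q]
vmQQ ⇒ vmvvQ   [Q → v v]
vmvvQ ⇒ vmvvvSQ   [Q → v S Q]
vmvvvSQ ⇒ vmvvvvCQ   [S → v C]
vmvvvvCQ ⇒ vmvvvvdQ   [C → d]
vmvvvvdQ ⇒ vmvvvvdvSQ   [Q → v S Q]
vmvvvvdvSQ ⇒ vmvvvvdvvCQ   [S → v C]
vmvvvvdvvCQ ⇒ vmvvvvdvvCmQ   [C → C m]
vmvvvvdvvCmQ ⇒ vmvvvvdvvdmQ   [C → d]
vmvvvvdvvdmQ ⇒ vmvvvvdvvdmvv   [Q → v v]

S⇒vC⇒vmQQ⇒vmvvQ⇒vmvvvSQ⇒vmvvvvCQ⇒vmvvvvdQ⇒vmvvvvdvSQ⇒vmvvvvdvvCQ⇒vmvvvvdvvCmQ⇒vmvvvvdvvdmQ⇒vmvvvvdvvdmvv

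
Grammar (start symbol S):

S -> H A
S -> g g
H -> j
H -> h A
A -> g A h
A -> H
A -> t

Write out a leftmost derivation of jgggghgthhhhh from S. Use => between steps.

S=>HA=>jA=>jgAh=>jggAhh=>jgggAhhh=>jggggAhhhh=>jggggHhhhh=>jgggghAhhhh=>jgggghgAhhhhh=>jgggghgthhhhh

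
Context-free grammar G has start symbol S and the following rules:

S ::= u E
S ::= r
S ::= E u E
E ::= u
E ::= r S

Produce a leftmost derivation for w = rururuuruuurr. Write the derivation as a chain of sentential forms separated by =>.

S => EuE => rSuE => ruEuE => rurSuE => ruruEuE => rururSuE => rururEuEuE => rururuuEuE => rururuurSuE => rururuuruEuE => rururuuruuuE => rururuuruuurS => rururuuruuurr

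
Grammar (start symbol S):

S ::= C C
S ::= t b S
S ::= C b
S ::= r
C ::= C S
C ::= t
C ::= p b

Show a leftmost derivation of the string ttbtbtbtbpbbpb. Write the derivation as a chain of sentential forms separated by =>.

S => CC   [S ::= C C]
CC => CSC   [C ::= C S]
CSC => CSSC   [C ::= C S]
CSSC => CSSSC   [C ::= C S]
CSSSC => tSSSC   [C ::= t]
tSSSC => tCbSSC   [S ::= C b]
tCbSSC => ttbSSC   [C ::= t]
ttbSSC => ttbtbSSC   [S ::= t b S]
ttbtbSSC => ttbtbCbSC   [S ::= C b]
ttbtbCbSC => ttbtbtbSC   [C ::= t]
ttbtbtbSC => ttbtbtbtbSC   [S ::= t b S]
ttbtbtbtbSC => ttbtbtbtbCbC   [S ::= C b]
ttbtbtbtbCbC => ttbtbtbtbpbbC   [C ::= p b]
ttbtbtbtbpbbC => ttbtbtbtbpbbpb   [C ::= p b]

S=>CC=>CSC=>CSSC=>CSSSC=>tSSSC=>tCbSSC=>ttbSSC=>ttbtbSSC=>ttbtbCbSC=>ttbtbtbSC=>ttbtbtbtbSC=>ttbtbtbtbCbC=>ttbtbtbtbpbbC=>ttbtbtbtbpbbpb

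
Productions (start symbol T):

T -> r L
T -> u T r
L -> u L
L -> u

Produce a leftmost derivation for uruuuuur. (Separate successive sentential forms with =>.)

T => uTr => urLr => uruLr => uruuLr => uruuuLr => uruuuuLr => uruuuuur

T => uTr   [T -> u T r]
uTr => urLr   [T -> r L]
urLr => uruLr   [L -> u L]
uruLr => uruuLr   [L -> u L]
uruuLr => uruuuLr   [L -> u L]
uruuuLr => uruuuuLr   [L -> u L]
uruuuuLr => uruuuuur   [L -> u]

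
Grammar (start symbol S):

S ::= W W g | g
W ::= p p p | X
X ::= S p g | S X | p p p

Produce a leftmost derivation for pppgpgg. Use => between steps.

S=>WWg=>XWg=>pppWg=>pppXg=>pppSpgg=>pppgpgg

S => WWg   [S ::= W W g]
WWg => XWg   [W ::= X]
XWg => pppWg   [X ::= p p p]
pppWg => pppXg   [W ::= X]
pppXg => pppSpgg   [X ::= S p g]
pppSpgg => pppgpgg   [S ::= g]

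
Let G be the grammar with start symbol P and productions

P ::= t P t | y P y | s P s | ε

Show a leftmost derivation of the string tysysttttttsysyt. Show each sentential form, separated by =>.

P => tPt => tyPyt => tysPsyt => tysyPysyt => tysysPsysyt => tysystPtsysyt => tysysttPttsysyt => tysystttPtttsysyt => tysysttttttsysyt

P => tPt   [P ::= t P t]
tPt => tyPyt   [P ::= y P y]
tyPyt => tysPsyt   [P ::= s P s]
tysPsyt => tysyPysyt   [P ::= y P y]
tysyPysyt => tysysPsysyt   [P ::= s P s]
tysysPsysyt => tysystPtsysyt   [P ::= t P t]
tysystPtsysyt => tysysttPttsysyt   [P ::= t P t]
tysysttPttsysyt => tysystttPtttsysyt   [P ::= t P t]
tysystttPtttsysyt => tysysttttttsysyt   [P ::= ε]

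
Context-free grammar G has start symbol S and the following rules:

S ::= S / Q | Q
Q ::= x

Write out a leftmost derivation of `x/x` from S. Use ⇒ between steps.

S ⇒ S/Q   [S ::= S / Q]
S/Q ⇒ Q/Q   [S ::= Q]
Q/Q ⇒ x/Q   [Q ::= x]
x/Q ⇒ x/x   [Q ::= x]

S ⇒ S/Q ⇒ Q/Q ⇒ x/Q ⇒ x/x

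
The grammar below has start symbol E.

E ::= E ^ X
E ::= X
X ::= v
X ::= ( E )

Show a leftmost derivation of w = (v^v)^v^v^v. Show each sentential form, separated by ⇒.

E ⇒ E^X ⇒ E^X^X ⇒ E^X^X^X ⇒ X^X^X^X ⇒ (E)^X^X^X ⇒ (E^X)^X^X^X ⇒ (X^X)^X^X^X ⇒ (v^X)^X^X^X ⇒ (v^v)^X^X^X ⇒ (v^v)^v^X^X ⇒ (v^v)^v^v^X ⇒ (v^v)^v^v^v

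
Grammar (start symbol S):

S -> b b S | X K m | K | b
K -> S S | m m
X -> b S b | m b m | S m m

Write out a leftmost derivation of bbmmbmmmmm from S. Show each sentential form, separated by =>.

S => XKm   [S -> X K m]
XKm => SmmKm   [X -> S m m]
SmmKm => bbSmmKm   [S -> b b S]
bbSmmKm => bbKmmKm   [S -> K]
bbKmmKm => bbSSmmKm   [K -> S S]
bbSSmmKm => bbKSmmKm   [S -> K]
bbKSmmKm => bbmmSmmKm   [K -> m m]
bbmmSmmKm => bbmmbmmKm   [S -> b]
bbmmbmmKm => bbmmbmmmmm   [K -> m m]

S=>XKm=>SmmKm=>bbSmmKm=>bbKmmKm=>bbSSmmKm=>bbKSmmKm=>bbmmSmmKm=>bbmmbmmKm=>bbmmbmmmmm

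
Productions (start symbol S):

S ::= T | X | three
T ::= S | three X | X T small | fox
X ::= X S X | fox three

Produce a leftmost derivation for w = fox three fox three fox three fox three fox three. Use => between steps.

S => X => X S X => X S X S X => fox three S X S X => fox three X X S X => fox three fox three X S X => fox three fox three fox three S X => fox three fox three fox three X X => fox three fox three fox three fox three X => fox three fox three fox three fox three fox three

S => X   [S ::= X]
X => X S X   [X ::= X S X]
X S X => X S X S X   [X ::= X S X]
X S X S X => fox three S X S X   [X ::= fox three]
fox three S X S X => fox three X X S X   [S ::= X]
fox three X X S X => fox three fox three X S X   [X ::= fox three]
fox three fox three X S X => fox three fox three fox three S X   [X ::= fox three]
fox three fox three fox three S X => fox three fox three fox three X X   [S ::= X]
fox three fox three fox three X X => fox three fox three fox three fox three X   [X ::= fox three]
fox three fox three fox three fox three X => fox three fox three fox three fox three fox three   [X ::= fox three]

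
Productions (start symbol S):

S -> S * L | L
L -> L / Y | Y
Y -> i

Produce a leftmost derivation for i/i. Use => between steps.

S => L => L/Y => Y/Y => i/Y => i/i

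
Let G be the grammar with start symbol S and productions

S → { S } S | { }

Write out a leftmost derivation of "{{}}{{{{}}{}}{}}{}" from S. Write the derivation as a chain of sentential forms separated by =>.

S => {S}S   [S → { S } S]
{S}S => {{}}S   [S → { }]
{{}}S => {{}}{S}S   [S → { S } S]
{{}}{S}S => {{}}{{S}S}S   [S → { S } S]
{{}}{{S}S}S => {{}}{{{S}S}S}S   [S → { S } S]
{{}}{{{S}S}S}S => {{}}{{{{}}S}S}S   [S → { }]
{{}}{{{{}}S}S}S => {{}}{{{{}}{}}S}S   [S → { }]
{{}}{{{{}}{}}S}S => {{}}{{{{}}{}}{}}S   [S → { }]
{{}}{{{{}}{}}{}}S => {{}}{{{{}}{}}{}}{}   [S → { }]

S => {S}S => {{}}S => {{}}{S}S => {{}}{{S}S}S => {{}}{{{S}S}S}S => {{}}{{{{}}S}S}S => {{}}{{{{}}{}}S}S => {{}}{{{{}}{}}{}}S => {{}}{{{{}}{}}{}}{}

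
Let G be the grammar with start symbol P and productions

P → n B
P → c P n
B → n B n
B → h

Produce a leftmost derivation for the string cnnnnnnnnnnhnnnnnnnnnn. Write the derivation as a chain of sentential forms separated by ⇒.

P ⇒ cPn   [P → c P n]
cPn ⇒ cnBn   [P → n B]
cnBn ⇒ cnnBnn   [B → n B n]
cnnBnn ⇒ cnnnBnnn   [B → n B n]
cnnnBnnn ⇒ cnnnnBnnnn   [B → n B n]
cnnnnBnnnn ⇒ cnnnnnBnnnnn   [B → n B n]
cnnnnnBnnnnn ⇒ cnnnnnnBnnnnnn   [B → n B n]
cnnnnnnBnnnnnn ⇒ cnnnnnnnBnnnnnnn   [B → n B n]
cnnnnnnnBnnnnnnn ⇒ cnnnnnnnnBnnnnnnnn   [B → n B n]
cnnnnnnnnBnnnnnnnn ⇒ cnnnnnnnnnBnnnnnnnnn   [B → n B n]
cnnnnnnnnnBnnnnnnnnn ⇒ cnnnnnnnnnnBnnnnnnnnnn   [B → n B n]
cnnnnnnnnnnBnnnnnnnnnn ⇒ cnnnnnnnnnnhnnnnnnnnnn   [B → h]

P ⇒ cPn ⇒ cnBn ⇒ cnnBnn ⇒ cnnnBnnn ⇒ cnnnnBnnnn ⇒ cnnnnnBnnnnn ⇒ cnnnnnnBnnnnnn ⇒ cnnnnnnnBnnnnnnn ⇒ cnnnnnnnnBnnnnnnnn ⇒ cnnnnnnnnnBnnnnnnnnn ⇒ cnnnnnnnnnnBnnnnnnnnnn ⇒ cnnnnnnnnnnhnnnnnnnnnn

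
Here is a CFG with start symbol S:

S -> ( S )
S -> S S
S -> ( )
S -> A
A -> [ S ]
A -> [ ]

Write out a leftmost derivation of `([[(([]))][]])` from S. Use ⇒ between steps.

S⇒(S)⇒(A)⇒([S])⇒([SS])⇒([AS])⇒([[S]S])⇒([[(S)]S])⇒([[((S))]S])⇒([[((A))]S])⇒([[(([]))]S])⇒([[(([]))]A])⇒([[(([]))][]])

S ⇒ (S)   [S -> ( S )]
(S) ⇒ (A)   [S -> A]
(A) ⇒ ([S])   [A -> [ S ]]
([S]) ⇒ ([SS])   [S -> S S]
([SS]) ⇒ ([AS])   [S -> A]
([AS]) ⇒ ([[S]S])   [A -> [ S ]]
([[S]S]) ⇒ ([[(S)]S])   [S -> ( S )]
([[(S)]S]) ⇒ ([[((S))]S])   [S -> ( S )]
([[((S))]S]) ⇒ ([[((A))]S])   [S -> A]
([[((A))]S]) ⇒ ([[(([]))]S])   [A -> [ ]]
([[(([]))]S]) ⇒ ([[(([]))]A])   [S -> A]
([[(([]))]A]) ⇒ ([[(([]))][]])   [A -> [ ]]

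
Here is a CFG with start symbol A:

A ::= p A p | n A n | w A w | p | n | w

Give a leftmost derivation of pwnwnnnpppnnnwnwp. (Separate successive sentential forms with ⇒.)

A ⇒ pAp ⇒ pwAwp ⇒ pwnAnwp ⇒ pwnwAwnwp ⇒ pwnwnAnwnwp ⇒ pwnwnnAnnwnwp ⇒ pwnwnnnAnnnwnwp ⇒ pwnwnnnpApnnnwnwp ⇒ pwnwnnnpppnnnwnwp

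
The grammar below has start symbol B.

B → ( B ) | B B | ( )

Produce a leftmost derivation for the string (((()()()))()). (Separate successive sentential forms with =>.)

B => (B)   [B → ( B )]
(B) => (BB)   [B → B B]
(BB) => ((B)B)   [B → ( B )]
((B)B) => (((B))B)   [B → ( B )]
(((B))B) => (((BB))B)   [B → B B]
(((BB))B) => (((BBB))B)   [B → B B]
(((BBB))B) => (((()BB))B)   [B → ( )]
(((()BB))B) => (((()()B))B)   [B → ( )]
(((()()B))B) => (((()()()))B)   [B → ( )]
(((()()()))B) => (((()()()))())   [B → ( )]

B => (B) => (BB) => ((B)B) => (((B))B) => (((BB))B) => (((BBB))B) => (((()BB))B) => (((()()B))B) => (((()()()))B) => (((()()()))())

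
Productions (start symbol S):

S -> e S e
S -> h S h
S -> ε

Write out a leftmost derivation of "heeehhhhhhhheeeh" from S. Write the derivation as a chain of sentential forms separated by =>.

S => hSh => heSeh => heeSeeh => heeeSeeeh => heeehSheeeh => heeehhShheeeh => heeehhhShhheeeh => heeehhhhShhhheeeh => heeehhhhhhhheeeh

S => hSh   [S -> h S h]
hSh => heSeh   [S -> e S e]
heSeh => heeSeeh   [S -> e S e]
heeSeeh => heeeSeeeh   [S -> e S e]
heeeSeeeh => heeehSheeeh   [S -> h S h]
heeehSheeeh => heeehhShheeeh   [S -> h S h]
heeehhShheeeh => heeehhhShhheeeh   [S -> h S h]
heeehhhShhheeeh => heeehhhhShhhheeeh   [S -> h S h]
heeehhhhShhhheeeh => heeehhhhhhhheeeh   [S -> ε]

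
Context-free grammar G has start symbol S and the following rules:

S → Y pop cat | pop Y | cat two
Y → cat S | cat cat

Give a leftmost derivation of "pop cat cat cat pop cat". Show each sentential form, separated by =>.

S => pop Y => pop cat S => pop cat Y pop cat => pop cat cat cat pop cat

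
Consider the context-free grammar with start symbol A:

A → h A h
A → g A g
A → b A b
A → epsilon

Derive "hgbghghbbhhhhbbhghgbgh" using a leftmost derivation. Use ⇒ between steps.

A ⇒ hAh   [A → h A h]
hAh ⇒ hgAgh   [A → g A g]
hgAgh ⇒ hgbAbgh   [A → b A b]
hgbAbgh ⇒ hgbgAgbgh   [A → g A g]
hgbgAgbgh ⇒ hgbghAhgbgh   [A → h A h]
hgbghAhgbgh ⇒ hgbghgAghgbgh   [A → g A g]
hgbghgAghgbgh ⇒ hgbghghAhghgbgh   [A → h A h]
hgbghghAhghgbgh ⇒ hgbghghbAbhghgbgh   [A → b A b]
hgbghghbAbhghgbgh ⇒ hgbghghbbAbbhghgbgh   [A → b A b]
hgbghghbbAbbhghgbgh ⇒ hgbghghbbhAhbbhghgbgh   [A → h A h]
hgbghghbbhAhbbhghgbgh ⇒ hgbghghbbhhAhhbbhghgbgh   [A → h A h]
hgbghghbbhhAhhbbhghgbgh ⇒ hgbghghbbhhhhbbhghgbgh   [A → epsilon]

A ⇒ hAh ⇒ hgAgh ⇒ hgbAbgh ⇒ hgbgAgbgh ⇒ hgbghAhgbgh ⇒ hgbghgAghgbgh ⇒ hgbghghAhghgbgh ⇒ hgbghghbAbhghgbgh ⇒ hgbghghbbAbbhghgbgh ⇒ hgbghghbbhAhbbhghgbgh ⇒ hgbghghbbhhAhhbbhghgbgh ⇒ hgbghghbbhhhhbbhghgbgh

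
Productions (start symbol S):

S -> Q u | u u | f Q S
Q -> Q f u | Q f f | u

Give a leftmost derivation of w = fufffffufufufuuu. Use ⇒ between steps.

S ⇒ fQS   [S -> f Q S]
fQS ⇒ fQfuS   [Q -> Q f u]
fQfuS ⇒ fQfufuS   [Q -> Q f u]
fQfufuS ⇒ fQfffufuS   [Q -> Q f f]
fQfffufuS ⇒ fQfffffufuS   [Q -> Q f f]
fQfffffufuS ⇒ fufffffufuS   [Q -> u]
fufffffufuS ⇒ fufffffufufQS   [S -> f Q S]
fufffffufufQS ⇒ fufffffufufQfuS   [Q -> Q f u]
fufffffufufQfuS ⇒ fufffffufufufuS   [Q -> u]
fufffffufufufuS ⇒ fufffffufufufuuu   [S -> u u]

S ⇒ fQS ⇒ fQfuS ⇒ fQfufuS ⇒ fQfffufuS ⇒ fQfffffufuS ⇒ fufffffufuS ⇒ fufffffufufQS ⇒ fufffffufufQfuS ⇒ fufffffufufufuS ⇒ fufffffufufufuuu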